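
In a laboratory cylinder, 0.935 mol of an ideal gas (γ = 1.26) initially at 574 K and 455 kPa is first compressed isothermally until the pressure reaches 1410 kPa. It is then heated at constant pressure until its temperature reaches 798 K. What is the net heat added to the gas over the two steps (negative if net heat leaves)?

3390 J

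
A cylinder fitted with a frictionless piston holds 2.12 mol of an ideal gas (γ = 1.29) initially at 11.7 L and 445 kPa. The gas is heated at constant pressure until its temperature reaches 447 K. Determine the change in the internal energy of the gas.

9210 J

T₁ = P₁V₁/(nR) = 445×11.7/(2.12×8.314) = 295 K.
Isobaric: P stays 445 kPa; V/T = const ⇒ T₂ = 447 K, V₂ = 17.7 L.
For an ideal gas ΔU = nCvΔT with Cv = R/(γ−1) = 28.7 J/(mol·K).
ΔU = 2.12×28.7×(447−295) = 9210 J.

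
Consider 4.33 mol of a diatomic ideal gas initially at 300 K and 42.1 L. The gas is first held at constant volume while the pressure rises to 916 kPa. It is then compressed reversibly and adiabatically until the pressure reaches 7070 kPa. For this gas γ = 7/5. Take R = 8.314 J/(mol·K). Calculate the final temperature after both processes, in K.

P₁ = nRT₁/V₁ = 4.33×8.314×300/42.1 = 257 kPa.
Step 1 — Isochoric: V stays 42.1 L; P/T = const ⇒ T₂ = 1070 K, P₂ = 916 kPa.
W = 0 (no volume change).
ΔU = nCvΔT = 4.33×20.8×(1070−300) = 69400 J.
Q = ΔU = 69400 J.
State after step 1: P = 916 kPa, V = 42.1 L, T = 1070 K.
Step 2 — Adiabatic: T₂/T₁ = (P₂/P₁)^((γ−1)/γ) ⇒ T₂ = 1070×(7.72)^0.286 = 1920 K; V₂ = 9.78 L.
ΔU = nCvΔT = 4.33×20.8×(1920−1070) = 76500 J.
Q = 0 for an adiabatic process, so W = −ΔU = -76500 J.
Net over both steps: W = -76500 J, Q = 69400 J, ΔU = 146000 J.

1920 K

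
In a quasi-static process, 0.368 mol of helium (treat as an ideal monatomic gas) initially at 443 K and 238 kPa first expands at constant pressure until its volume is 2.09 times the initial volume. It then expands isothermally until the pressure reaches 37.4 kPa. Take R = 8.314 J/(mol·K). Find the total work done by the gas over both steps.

V₁ = nRT₁/P₁ = 0.368×8.314×443/238 = 5.69 L.
Step 1 — Isobaric: P stays 238 kPa; V/T = const ⇒ T₂ = 926 K, V₂ = 11.9 L.
W = PΔV = 238×(11.9−5.69) kPa·L = 1480 J.
ΔU = nCvΔT = 0.368×12.5×(926−443) = 2220 J.
Q = ΔU + W = nCpΔT = 3690 J.
State after step 1: P = 238 kPa, V = 11.9 L, T = 926 K.
Step 2 — Isothermal: T stays 926 K; PV = const ⇒ V₂ = 75.7 L, P₂ = 37.4 kPa.
ΔU = 0 (ideal gas, T constant).
W = nRT ln(V₂/V₁) = 0.368×8.314×926×ln(6.36) = 5240 J.
Q = ΔU + W = 5240 J.
Net over both steps: W = 6720 J, Q = 8940 J, ΔU = 2220 J.

6720 J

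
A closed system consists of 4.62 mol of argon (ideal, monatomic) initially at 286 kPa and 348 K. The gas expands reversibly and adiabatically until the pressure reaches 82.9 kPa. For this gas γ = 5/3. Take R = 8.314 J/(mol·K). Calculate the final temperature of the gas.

212 K

V₁ = nRT₁/P₁ = 4.62×8.314×348/286 = 46.7 L.
Adiabatic: T₂/T₁ = (P₂/P₁)^((γ−1)/γ) ⇒ T₂ = 348×(0.290)^0.400 = 212 K; V₂ = 98.3 L.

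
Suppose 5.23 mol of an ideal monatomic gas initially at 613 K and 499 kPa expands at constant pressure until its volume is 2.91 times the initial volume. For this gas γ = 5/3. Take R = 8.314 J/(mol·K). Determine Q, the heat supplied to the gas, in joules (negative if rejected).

127000 J

V₁ = nRT₁/P₁ = 5.23×8.314×613/499 = 53.4 L.
Isobaric: P stays 499 kPa; V/T = const ⇒ T₂ = 1780 K, V₂ = 155 L.
W = PΔV = 499×(155−53.4) kPa·L = 50900 J.
ΔU = nCvΔT = 5.23×12.5×(1780−613) = 76400 J.
Q = ΔU + W = nCpΔT = 127000 J.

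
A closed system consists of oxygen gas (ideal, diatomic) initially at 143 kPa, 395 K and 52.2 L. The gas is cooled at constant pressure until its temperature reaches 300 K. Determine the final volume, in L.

39.6 L

Isobaric: P stays 143 kPa; V/T = const ⇒ T₂ = 300 K, V₂ = 39.6 L.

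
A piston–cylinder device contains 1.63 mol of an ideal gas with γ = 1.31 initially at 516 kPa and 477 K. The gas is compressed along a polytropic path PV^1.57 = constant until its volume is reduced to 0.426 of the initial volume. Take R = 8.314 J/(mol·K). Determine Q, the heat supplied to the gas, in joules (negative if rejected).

V₁ = nRT₁/P₁ = 1.63×8.314×477/516 = 12.5 L.
Polytropic n=1.57: T₂ = T₁(V₁/V₂)^(n−1) = 477×(2.35)^0.57 = 776 K; P₂ = P₁(V₁/V₂)^n = 1970 kPa.
W = (P₁V₁−P₂V₂)/(n−1) = (516×12.5−1970×5.34)/0.57 = -7100 J.
ΔU = nCvΔT = 1.63×26.8×(776−477) = 13100 J.
Q = ΔU + W = 5960 J.

5960 J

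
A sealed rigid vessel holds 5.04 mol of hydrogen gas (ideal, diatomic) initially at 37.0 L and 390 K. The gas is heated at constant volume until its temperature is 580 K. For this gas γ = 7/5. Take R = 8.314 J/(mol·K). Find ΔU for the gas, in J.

P₁ = nRT₁/V₁ = 5.04×8.314×390/37.0 = 442 kPa.
Isochoric: V stays 37.0 L; P/T = const ⇒ T₂ = 580 K, P₂ = 657 kPa.
For an ideal gas ΔU = nCvΔT with Cv = (5/2)R = 20.8 J/(mol·K).
ΔU = 5.04×20.8×(580−390) = 19900 J.

19900 J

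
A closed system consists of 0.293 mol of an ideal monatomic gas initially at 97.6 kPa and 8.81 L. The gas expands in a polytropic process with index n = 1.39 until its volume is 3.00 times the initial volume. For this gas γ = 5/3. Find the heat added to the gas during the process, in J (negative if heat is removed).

319 J

T₁ = P₁V₁/(nR) = 97.6×8.81/(0.293×8.314) = 353 K.
Polytropic n=1.39: T₂ = T₁(V₁/V₂)^(n−1) = 353×(0.333)^0.39 = 230 K; P₂ = P₁(V₁/V₂)^n = 21.2 kPa.
W = (P₁V₁−P₂V₂)/(n−1) = (97.6×8.81−21.2×26.4)/0.39 = 768 J.
ΔU = nCvΔT = 0.293×12.5×(230−353) = -449 J.
Q = ΔU + W = 319 J.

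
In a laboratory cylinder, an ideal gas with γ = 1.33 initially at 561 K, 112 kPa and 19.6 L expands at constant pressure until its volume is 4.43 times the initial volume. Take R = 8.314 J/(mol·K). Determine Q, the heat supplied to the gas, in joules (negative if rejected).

30300 J

n = P₁V₁/(RT₁) = 112×19.6/(8.314×561) = 0.471 mol.
Isobaric: P stays 112 kPa; V/T = const ⇒ T₂ = 2490 K, V₂ = 86.8 L.
W = PΔV = 112×(86.8−19.6) kPa·L = 7530 J.
ΔU = nCvΔT = 0.471×25.2×(2490−561) = 22800 J.
Q = ΔU + W = nCpΔT = 30300 J.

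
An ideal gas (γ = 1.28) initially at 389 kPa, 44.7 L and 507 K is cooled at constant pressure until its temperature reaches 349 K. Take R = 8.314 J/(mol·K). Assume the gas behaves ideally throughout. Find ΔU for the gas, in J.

-19400 J

n = P₁V₁/(RT₁) = 389×44.7/(8.314×507) = 4.13 mol.
Isobaric: P stays 389 kPa; V/T = const ⇒ T₂ = 349 K, V₂ = 30.8 L.
For an ideal gas ΔU = nCvΔT with Cv = R/(γ−1) = 29.7 J/(mol·K).
ΔU = 4.13×29.7×(349−507) = -19400 J.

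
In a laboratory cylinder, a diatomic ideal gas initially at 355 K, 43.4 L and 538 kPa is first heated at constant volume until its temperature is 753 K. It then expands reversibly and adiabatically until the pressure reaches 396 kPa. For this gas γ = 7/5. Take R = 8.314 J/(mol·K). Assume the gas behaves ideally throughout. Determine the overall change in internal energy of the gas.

n = P₁V₁/(RT₁) = 538×43.4/(8.314×355) = 7.91 mol.
Step 1 — Isochoric: V stays 43.4 L; P/T = const ⇒ T₂ = 753 K, P₂ = 1140 kPa.
W = 0 (no volume change).
ΔU = nCvΔT = 7.91×20.8×(753−355) = 65400 J.
Q = ΔU = 65400 J.
State after step 1: P = 1140 kPa, V = 43.4 L, T = 753 K.
Step 2 — Adiabatic: T₂/T₁ = (P₂/P₁)^((γ−1)/γ) ⇒ T₂ = 753×(0.347)^0.286 = 557 K; V₂ = 92.4 L.
ΔU = nCvΔT = 7.91×20.8×(557−753) = -32300 J.
Q = 0 for an adiabatic process, so W = −ΔU = 32300 J.
Net over both steps: W = 32300 J, Q = 65400 J, ΔU = 33100 J.

33100 J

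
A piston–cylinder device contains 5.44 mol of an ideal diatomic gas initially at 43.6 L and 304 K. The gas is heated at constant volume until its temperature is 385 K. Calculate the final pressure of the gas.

P₁ = nRT₁/V₁ = 5.44×8.314×304/43.6 = 315 kPa.
Isochoric: V stays 43.6 L; P/T = const ⇒ T₂ = 385 K, P₂ = 399 kPa.

399 kPa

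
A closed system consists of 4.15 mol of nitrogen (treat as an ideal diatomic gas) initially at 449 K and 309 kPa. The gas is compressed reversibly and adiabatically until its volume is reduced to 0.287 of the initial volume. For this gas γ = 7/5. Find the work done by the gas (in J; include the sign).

-25100 J

V₁ = nRT₁/P₁ = 4.15×8.314×449/309 = 50.1 L.
Adiabatic: TV^(γ−1) = const ⇒ T₂ = 449×(3.48)^0.400 = 740 K; PV^γ = const ⇒ P₂ = 1770 kPa.
ΔU = nCvΔT = 4.15×20.8×(740−449) = 25100 J.
Q = 0 for an adiabatic process, so W = −ΔU = -25100 J.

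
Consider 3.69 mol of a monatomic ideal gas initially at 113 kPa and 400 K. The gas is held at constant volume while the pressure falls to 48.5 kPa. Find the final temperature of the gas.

V₁ = nRT₁/P₁ = 3.69×8.314×400/113 = 109 L.
Isochoric: V stays 109 L; P/T = const ⇒ T₂ = 172 K, P₂ = 48.5 kPa.

172 K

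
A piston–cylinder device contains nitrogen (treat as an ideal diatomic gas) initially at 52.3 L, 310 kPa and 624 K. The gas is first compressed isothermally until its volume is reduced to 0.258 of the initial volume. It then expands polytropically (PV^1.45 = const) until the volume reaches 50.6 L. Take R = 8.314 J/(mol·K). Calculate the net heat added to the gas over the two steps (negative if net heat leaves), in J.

n = P₁V₁/(RT₁) = 310×52.3/(8.314×624) = 3.13 mol.
Step 1 — Isothermal: T stays 624 K; PV = const ⇒ V₂ = 13.5 L, P₂ = 1200 kPa.
ΔU = 0 (ideal gas, T constant).
W = nRT ln(V₂/V₁) = 3.13×8.314×624×ln(0.258) = -22000 J.
Q = ΔU + W = -22000 J.
State after step 1: P = 1200 kPa, V = 13.5 L, T = 624 K.
Step 2 — Polytropic n=1.45: T₂ = T₁(V₁/V₂)^(n−1) = 624×(0.267)^0.45 = 344 K; P₂ = P₁(V₁/V₂)^n = 177 kPa.
W = (P₁V₁−P₂V₂)/(n−1) = (1200×13.5−177×50.6)/0.45 = 16200 J.
ΔU = nCvΔT = 3.13×20.8×(344−624) = -18200 J.
Q = ΔU + W = -2020 J.
Net over both steps: W = -5810 J, Q = -24000 J, ΔU = -18200 J.

-24000 J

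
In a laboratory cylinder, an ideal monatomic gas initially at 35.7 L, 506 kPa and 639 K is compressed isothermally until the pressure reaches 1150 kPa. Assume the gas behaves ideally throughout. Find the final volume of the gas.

Isothermal: T stays 639 K; PV = const ⇒ V₂ = 15.7 L, P₂ = 1150 kPa.

15.7 L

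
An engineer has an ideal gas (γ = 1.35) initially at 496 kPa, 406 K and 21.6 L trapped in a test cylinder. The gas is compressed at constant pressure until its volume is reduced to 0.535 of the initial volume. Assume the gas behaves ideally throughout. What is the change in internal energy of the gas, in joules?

n = P₁V₁/(RT₁) = 496×21.6/(8.314×406) = 3.17 mol.
Isobaric: P stays 496 kPa; V/T = const ⇒ T₂ = 217 K, V₂ = 11.6 L.
For an ideal gas ΔU = nCvΔT with Cv = R/(γ−1) = 23.8 J/(mol·K).
ΔU = 3.17×23.8×(217−406) = -14200 J.

-14200 J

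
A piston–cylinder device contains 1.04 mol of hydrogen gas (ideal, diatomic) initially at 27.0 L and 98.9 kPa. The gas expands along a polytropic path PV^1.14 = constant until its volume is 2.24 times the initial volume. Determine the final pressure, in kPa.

T₁ = P₁V₁/(nR) = 98.9×27.0/(1.04×8.314) = 309 K.
Polytropic n=1.14: T₂ = T₁(V₁/V₂)^(n−1) = 309×(0.446)^0.14 = 276 K; P₂ = P₁(V₁/V₂)^n = 39.4 kPa.

39.4 kPa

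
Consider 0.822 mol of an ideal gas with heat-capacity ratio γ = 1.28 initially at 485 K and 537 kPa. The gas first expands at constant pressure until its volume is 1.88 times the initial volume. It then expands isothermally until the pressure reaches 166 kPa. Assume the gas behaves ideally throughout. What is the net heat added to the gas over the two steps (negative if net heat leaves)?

20600 J

V₁ = nRT₁/P₁ = 0.822×8.314×485/537 = 6.17 L.
Step 1 — Isobaric: P stays 537 kPa; V/T = const ⇒ T₂ = 912 K, V₂ = 11.6 L.
W = PΔV = 537×(11.6−6.17) kPa·L = 2920 J.
ΔU = nCvΔT = 0.822×29.7×(912−485) = 10400 J.
Q = ΔU + W = nCpΔT = 13300 J.
State after step 1: P = 537 kPa, V = 11.6 L, T = 912 K.
Step 2 — Isothermal: T stays 912 K; PV = const ⇒ V₂ = 37.5 L, P₂ = 166 kPa.
ΔU = 0 (ideal gas, T constant).
W = nRT ln(V₂/V₁) = 0.822×8.314×912×ln(3.23) = 7320 J.
Q = ΔU + W = 7320 J.
Net over both steps: W = 10200 J, Q = 20600 J, ΔU = 10400 J.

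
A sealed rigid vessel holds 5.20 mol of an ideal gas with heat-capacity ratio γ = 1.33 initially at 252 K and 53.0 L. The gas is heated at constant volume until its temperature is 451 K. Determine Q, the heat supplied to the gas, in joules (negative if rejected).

26100 J

P₁ = nRT₁/V₁ = 5.20×8.314×252/53.0 = 206 kPa.
Isochoric: V stays 53.0 L; P/T = const ⇒ T₂ = 451 K, P₂ = 368 kPa.
W = 0 (no volume change).
ΔU = nCvΔT = 5.20×25.2×(451−252) = 26100 J.
Q = ΔU = 26100 J.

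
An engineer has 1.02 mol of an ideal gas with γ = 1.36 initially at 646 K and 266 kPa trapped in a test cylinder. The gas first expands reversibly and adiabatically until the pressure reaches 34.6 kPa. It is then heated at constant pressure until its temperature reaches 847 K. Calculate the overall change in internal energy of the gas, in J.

4730 J

V₁ = nRT₁/P₁ = 1.02×8.314×646/266 = 20.6 L.
Step 1 — Adiabatic: T₂/T₁ = (P₂/P₁)^((γ−1)/γ) ⇒ T₂ = 646×(0.130)^0.265 = 376 K; V₂ = 92.3 L.
ΔU = nCvΔT = 1.02×23.1×(376−646) = -6350 J.
Q = 0 for an adiabatic process, so W = −ΔU = 6350 J.
State after step 1: P = 34.6 kPa, V = 92.3 L, T = 376 K.
Step 2 — Isobaric: P stays 34.6 kPa; V/T = const ⇒ T₂ = 847 K, V₂ = 208 L.
W = PΔV = 34.6×(208−92.3) kPa·L = 3990 J.
ΔU = nCvΔT = 1.02×23.1×(847−376) = 11100 J.
Q = ΔU + W = nCpΔT = 15100 J.
Net over both steps: W = 10300 J, Q = 15100 J, ΔU = 4730 J.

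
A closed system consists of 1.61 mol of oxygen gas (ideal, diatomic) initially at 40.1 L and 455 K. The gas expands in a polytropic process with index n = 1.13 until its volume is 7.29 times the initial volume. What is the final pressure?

16.1 kPa

P₁ = nRT₁/V₁ = 1.61×8.314×455/40.1 = 152 kPa.
Polytropic n=1.13: T₂ = T₁(V₁/V₂)^(n−1) = 455×(0.137)^0.13 = 351 K; P₂ = P₁(V₁/V₂)^n = 16.1 kPa.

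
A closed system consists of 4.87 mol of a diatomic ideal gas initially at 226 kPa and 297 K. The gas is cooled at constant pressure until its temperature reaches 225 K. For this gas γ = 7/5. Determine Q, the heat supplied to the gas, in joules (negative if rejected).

-10200 J

V₁ = nRT₁/P₁ = 4.87×8.314×297/226 = 53.2 L.
Isobaric: P stays 226 kPa; V/T = const ⇒ T₂ = 225 K, V₂ = 40.3 L.
W = PΔV = 226×(40.3−53.2) kPa·L = -2920 J.
ΔU = nCvΔT = 4.87×20.8×(225−297) = -7290 J.
Q = ΔU + W = nCpΔT = -10200 J.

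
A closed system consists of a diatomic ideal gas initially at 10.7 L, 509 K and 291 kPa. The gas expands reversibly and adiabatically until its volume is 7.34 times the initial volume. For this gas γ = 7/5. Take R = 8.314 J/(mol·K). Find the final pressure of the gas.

17.9 kPa

Adiabatic: TV^(γ−1) = const ⇒ T₂ = 509×(0.136)^0.400 = 229 K; PV^γ = const ⇒ P₂ = 17.9 kPa.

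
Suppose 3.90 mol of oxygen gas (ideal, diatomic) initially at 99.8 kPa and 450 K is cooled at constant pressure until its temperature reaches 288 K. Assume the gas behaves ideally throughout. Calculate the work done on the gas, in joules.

5250 J

V₁ = nRT₁/P₁ = 3.90×8.314×450/99.8 = 146 L.
Isobaric: P stays 99.8 kPa; V/T = const ⇒ T₂ = 288 K, V₂ = 93.6 L.
W = PΔV = 99.8×(93.6−146) kPa·L = -5250 J.
Work done on the gas = −W_by = 5250 J.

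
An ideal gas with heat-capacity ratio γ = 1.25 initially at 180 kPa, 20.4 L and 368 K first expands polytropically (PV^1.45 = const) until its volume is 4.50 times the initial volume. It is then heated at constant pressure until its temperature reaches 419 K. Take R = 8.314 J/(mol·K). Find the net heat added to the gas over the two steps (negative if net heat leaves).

8360 J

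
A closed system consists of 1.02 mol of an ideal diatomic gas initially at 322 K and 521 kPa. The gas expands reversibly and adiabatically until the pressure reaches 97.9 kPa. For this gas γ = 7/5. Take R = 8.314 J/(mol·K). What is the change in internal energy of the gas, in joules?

V₁ = nRT₁/P₁ = 1.02×8.314×322/521 = 5.24 L.
Adiabatic: T₂/T₁ = (P₂/P₁)^((γ−1)/γ) ⇒ T₂ = 322×(0.188)^0.286 = 200 K; V₂ = 17.3 L.
For an ideal gas ΔU = nCvΔT with Cv = (5/2)R = 20.8 J/(mol·K).
ΔU = 1.02×20.8×(200−322) = -2590 J.

-2590 J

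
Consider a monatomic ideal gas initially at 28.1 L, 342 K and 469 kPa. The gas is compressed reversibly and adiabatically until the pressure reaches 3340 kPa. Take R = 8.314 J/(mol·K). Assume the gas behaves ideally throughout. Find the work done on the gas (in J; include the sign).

n = P₁V₁/(RT₁) = 469×28.1/(8.314×342) = 4.63 mol.
Adiabatic: T₂/T₁ = (P₂/P₁)^((γ−1)/γ) ⇒ T₂ = 342×(7.12)^0.400 = 750 K; V₂ = 8.65 L.
ΔU = nCvΔT = 4.63×12.5×(750−342) = 23600 J.
Q = 0 for an adiabatic process, so W = −ΔU = -23600 J.
Work done on the gas = −W_by = 23600 J.

23600 J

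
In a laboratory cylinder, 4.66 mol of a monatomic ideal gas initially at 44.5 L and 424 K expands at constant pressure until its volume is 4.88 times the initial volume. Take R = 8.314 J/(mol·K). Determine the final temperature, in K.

P₁ = nRT₁/V₁ = 4.66×8.314×424/44.5 = 369 kPa.
Isobaric: P stays 369 kPa; V/T = const ⇒ T₂ = 2070 K, V₂ = 217 L.

2070 K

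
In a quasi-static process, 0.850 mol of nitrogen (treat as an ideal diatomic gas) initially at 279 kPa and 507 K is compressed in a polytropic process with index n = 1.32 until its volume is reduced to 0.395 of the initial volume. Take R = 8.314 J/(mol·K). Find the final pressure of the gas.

V₁ = nRT₁/P₁ = 0.850×8.314×507/279 = 12.8 L.
Polytropic n=1.32: T₂ = T₁(V₁/V₂)^(n−1) = 507×(2.53)^0.32 = 682 K; P₂ = P₁(V₁/V₂)^n = 951 kPa.

951 kPa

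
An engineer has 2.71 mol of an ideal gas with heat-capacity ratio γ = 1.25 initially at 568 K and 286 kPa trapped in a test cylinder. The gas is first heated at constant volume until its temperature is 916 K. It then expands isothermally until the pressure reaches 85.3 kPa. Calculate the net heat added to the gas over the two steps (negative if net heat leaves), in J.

66200 J

V₁ = nRT₁/P₁ = 2.71×8.314×568/286 = 44.7 L.
Step 1 — Isochoric: V stays 44.7 L; P/T = const ⇒ T₂ = 916 K, P₂ = 461 kPa.
W = 0 (no volume change).
ΔU = nCvΔT = 2.71×33.3×(916−568) = 31400 J.
Q = ΔU = 31400 J.
State after step 1: P = 461 kPa, V = 44.7 L, T = 916 K.
Step 2 — Isothermal: T stays 916 K; PV = const ⇒ V₂ = 242 L, P₂ = 85.3 kPa.
ΔU = 0 (ideal gas, T constant).
W = nRT ln(V₂/V₁) = 2.71×8.314×916×ln(5.41) = 34800 J.
Q = ΔU + W = 34800 J.
Net over both steps: W = 34800 J, Q = 66200 J, ΔU = 31400 J.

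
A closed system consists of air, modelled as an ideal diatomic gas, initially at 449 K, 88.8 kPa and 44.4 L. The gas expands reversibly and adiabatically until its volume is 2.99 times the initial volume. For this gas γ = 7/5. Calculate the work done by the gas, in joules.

n = P₁V₁/(RT₁) = 88.8×44.4/(8.314×449) = 1.06 mol.
Adiabatic: TV^(γ−1) = const ⇒ T₂ = 449×(0.334)^0.400 = 290 K; PV^γ = const ⇒ P₂ = 19.2 kPa.
ΔU = nCvΔT = 1.06×20.8×(290−449) = -3500 J.
Q = 0 for an adiabatic process, so W = −ΔU = 3500 J.

3500 J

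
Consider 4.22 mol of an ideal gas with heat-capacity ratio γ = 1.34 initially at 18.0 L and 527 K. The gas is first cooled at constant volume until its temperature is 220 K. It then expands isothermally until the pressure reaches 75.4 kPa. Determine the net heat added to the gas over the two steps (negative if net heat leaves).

-18300 J

P₁ = nRT₁/V₁ = 4.22×8.314×527/18.0 = 1030 kPa.
Step 1 — Isochoric: V stays 18.0 L; P/T = const ⇒ T₂ = 220 K, P₂ = 429 kPa.
W = 0 (no volume change).
ΔU = nCvΔT = 4.22×24.5×(220−527) = -31700 J.
Q = ΔU = -31700 J.
State after step 1: P = 429 kPa, V = 18.0 L, T = 220 K.
Step 2 — Isothermal: T stays 220 K; PV = const ⇒ V₂ = 102 L, P₂ = 75.4 kPa.
ΔU = 0 (ideal gas, T constant).
W = nRT ln(V₂/V₁) = 4.22×8.314×220×ln(5.69) = 13400 J.
Q = ΔU + W = 13400 J.
Net over both steps: W = 13400 J, Q = -18300 J, ΔU = -31700 J.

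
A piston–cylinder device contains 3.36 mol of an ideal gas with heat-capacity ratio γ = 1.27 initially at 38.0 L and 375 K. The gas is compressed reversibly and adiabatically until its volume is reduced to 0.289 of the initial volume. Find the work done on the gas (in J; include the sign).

P₁ = nRT₁/V₁ = 3.36×8.314×375/38.0 = 276 kPa.
Adiabatic: TV^(γ−1) = const ⇒ T₂ = 375×(3.46)^0.270 = 524 K; PV^γ = const ⇒ P₂ = 1330 kPa.
ΔU = nCvΔT = 3.36×30.8×(524−375) = 15400 J.
Q = 0 for an adiabatic process, so W = −ΔU = -15400 J.
Work done on the gas = −W_by = 15400 J.

15400 J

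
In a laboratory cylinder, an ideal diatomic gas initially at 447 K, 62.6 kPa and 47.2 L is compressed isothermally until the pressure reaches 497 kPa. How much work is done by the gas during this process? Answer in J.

-6120 J

n = P₁V₁/(RT₁) = 62.6×47.2/(8.314×447) = 0.795 mol.
Isothermal: T stays 447 K; PV = const ⇒ V₂ = 5.95 L, P₂ = 497 kPa.
W = nRT ln(V₂/V₁) = 0.795×8.314×447×ln(0.126) = -6120 J.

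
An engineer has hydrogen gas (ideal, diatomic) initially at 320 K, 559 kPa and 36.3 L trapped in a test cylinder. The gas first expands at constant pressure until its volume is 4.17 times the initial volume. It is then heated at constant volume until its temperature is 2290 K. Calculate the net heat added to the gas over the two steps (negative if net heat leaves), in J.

377000 J

n = P₁V₁/(RT₁) = 559×36.3/(8.314×320) = 7.63 mol.
Step 1 — Isobaric: P stays 559 kPa; V/T = const ⇒ T₂ = 1330 K, V₂ = 151 L.
W = PΔV = 559×(151−36.3) kPa·L = 64300 J.
ΔU = nCvΔT = 7.63×20.8×(1330−320) = 161000 J.
Q = ΔU + W = nCpΔT = 225000 J.
State after step 1: P = 559 kPa, V = 151 L, T = 1330 K.
Step 2 — Isochoric: V stays 151 L; P/T = const ⇒ T₂ = 2290 K, P₂ = 959 kPa.
W = 0 (no volume change).
ΔU = nCvΔT = 7.63×20.8×(2290−1330) = 151000 J.
Q = ΔU = 151000 J.
Net over both steps: W = 64300 J, Q = 377000 J, ΔU = 312000 J.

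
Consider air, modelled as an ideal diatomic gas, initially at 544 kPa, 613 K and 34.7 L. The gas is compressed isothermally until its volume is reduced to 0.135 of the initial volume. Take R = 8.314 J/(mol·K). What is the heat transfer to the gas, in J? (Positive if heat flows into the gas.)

-37800 J

n = P₁V₁/(RT₁) = 544×34.7/(8.314×613) = 3.70 mol.
Isothermal: T stays 613 K; PV = const ⇒ V₂ = 4.68 L, P₂ = 4030 kPa.
ΔU = 0 (ideal gas, T constant).
W = nRT ln(V₂/V₁) = 3.70×8.314×613×ln(0.135) = -37800 J.
Q = ΔU + W = -37800 J.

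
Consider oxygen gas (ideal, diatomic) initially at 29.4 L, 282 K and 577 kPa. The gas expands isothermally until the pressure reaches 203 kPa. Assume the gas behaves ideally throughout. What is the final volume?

Isothermal: T stays 282 K; PV = const ⇒ V₂ = 83.6 L, P₂ = 203 kPa.

83.6 L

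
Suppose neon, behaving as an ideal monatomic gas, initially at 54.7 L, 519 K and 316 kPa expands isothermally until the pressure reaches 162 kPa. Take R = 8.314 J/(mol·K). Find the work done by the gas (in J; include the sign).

n = P₁V₁/(RT₁) = 316×54.7/(8.314×519) = 4.01 mol.
Isothermal: T stays 519 K; PV = const ⇒ V₂ = 107 L, P₂ = 162 kPa.
W = nRT ln(V₂/V₁) = 4.01×8.314×519×ln(1.95) = 11500 J.

11500 J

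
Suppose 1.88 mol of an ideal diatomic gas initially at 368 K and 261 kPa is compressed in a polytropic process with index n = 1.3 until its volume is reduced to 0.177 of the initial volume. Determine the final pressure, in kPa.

V₁ = nRT₁/P₁ = 1.88×8.314×368/261 = 22.0 L.
Polytropic n=1.3: T₂ = T₁(V₁/V₂)^(n−1) = 368×(5.65)^0.30 = 619 K; P₂ = P₁(V₁/V₂)^n = 2480 kPa.

2480 kPa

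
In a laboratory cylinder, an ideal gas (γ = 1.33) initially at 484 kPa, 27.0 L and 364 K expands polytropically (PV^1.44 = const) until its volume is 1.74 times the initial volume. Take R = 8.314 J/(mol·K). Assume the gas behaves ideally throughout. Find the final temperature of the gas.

Polytropic n=1.44: T₂ = T₁(V₁/V₂)^(n−1) = 364×(0.575)^0.44 = 285 K; P₂ = P₁(V₁/V₂)^n = 218 kPa.

285 K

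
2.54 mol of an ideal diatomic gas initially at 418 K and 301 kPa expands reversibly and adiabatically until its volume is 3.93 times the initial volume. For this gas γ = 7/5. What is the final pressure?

V₁ = nRT₁/P₁ = 2.54×8.314×418/301 = 29.3 L.
Adiabatic: TV^(γ−1) = const ⇒ T₂ = 418×(0.254)^0.400 = 242 K; PV^γ = const ⇒ P₂ = 44.3 kPa.

44.3 kPa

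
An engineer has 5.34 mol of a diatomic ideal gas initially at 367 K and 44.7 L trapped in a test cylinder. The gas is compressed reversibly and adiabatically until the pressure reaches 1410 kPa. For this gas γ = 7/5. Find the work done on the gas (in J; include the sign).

P₁ = nRT₁/V₁ = 5.34×8.314×367/44.7 = 365 kPa.
Adiabatic: T₂/T₁ = (P₂/P₁)^((γ−1)/γ) ⇒ T₂ = 367×(3.87)^0.286 = 540 K; V₂ = 17.0 L.
ΔU = nCvΔT = 5.34×20.8×(540−367) = 19200 J.
Q = 0 for an adiabatic process, so W = −ΔU = -19200 J.
Work done on the gas = −W_by = 19200 J.

19200 J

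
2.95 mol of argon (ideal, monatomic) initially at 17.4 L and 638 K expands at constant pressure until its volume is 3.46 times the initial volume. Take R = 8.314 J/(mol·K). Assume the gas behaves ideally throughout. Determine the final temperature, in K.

P₁ = nRT₁/V₁ = 2.95×8.314×638/17.4 = 899 kPa.
Isobaric: P stays 899 kPa; V/T = const ⇒ T₂ = 2210 K, V₂ = 60.2 L.

2210 K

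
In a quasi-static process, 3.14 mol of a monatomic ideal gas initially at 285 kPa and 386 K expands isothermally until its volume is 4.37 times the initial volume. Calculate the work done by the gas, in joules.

14900 J

V₁ = nRT₁/P₁ = 3.14×8.314×386/285 = 35.4 L.
Isothermal: T stays 386 K; PV = const ⇒ V₂ = 155 L, P₂ = 65.2 kPa.
W = nRT ln(V₂/V₁) = 3.14×8.314×386×ln(4.37) = 14900 J.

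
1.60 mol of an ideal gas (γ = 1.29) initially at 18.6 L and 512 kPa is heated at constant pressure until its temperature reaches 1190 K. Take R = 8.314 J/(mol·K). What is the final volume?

T₁ = P₁V₁/(nR) = 512×18.6/(1.60×8.314) = 716 K.
Isobaric: P stays 512 kPa; V/T = const ⇒ T₂ = 1190 K, V₂ = 30.9 L.

30.9 L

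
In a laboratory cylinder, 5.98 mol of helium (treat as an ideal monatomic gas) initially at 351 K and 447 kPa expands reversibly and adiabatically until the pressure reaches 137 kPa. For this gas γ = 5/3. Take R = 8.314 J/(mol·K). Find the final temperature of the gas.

219 K

V₁ = nRT₁/P₁ = 5.98×8.314×351/447 = 39.0 L.
Adiabatic: T₂/T₁ = (P₂/P₁)^((γ−1)/γ) ⇒ T₂ = 351×(0.306)^0.400 = 219 K; V₂ = 79.4 L.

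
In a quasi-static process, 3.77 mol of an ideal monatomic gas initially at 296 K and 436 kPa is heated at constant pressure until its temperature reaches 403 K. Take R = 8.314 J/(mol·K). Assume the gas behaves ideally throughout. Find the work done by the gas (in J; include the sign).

V₁ = nRT₁/P₁ = 3.77×8.314×296/436 = 21.3 L.
Isobaric: P stays 436 kPa; V/T = const ⇒ T₂ = 403 K, V₂ = 29.0 L.
W = PΔV = 436×(29.0−21.3) kPa·L = 3350 J.

3350 J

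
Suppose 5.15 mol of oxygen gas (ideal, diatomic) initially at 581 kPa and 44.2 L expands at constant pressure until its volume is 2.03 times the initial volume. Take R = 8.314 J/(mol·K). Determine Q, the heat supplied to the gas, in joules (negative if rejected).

92600 J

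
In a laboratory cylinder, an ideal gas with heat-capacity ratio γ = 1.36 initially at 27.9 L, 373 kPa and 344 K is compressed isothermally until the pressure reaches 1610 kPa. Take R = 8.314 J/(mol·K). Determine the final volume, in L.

Isothermal: T stays 344 K; PV = const ⇒ V₂ = 6.46 L, P₂ = 1610 kPa.

6.46 L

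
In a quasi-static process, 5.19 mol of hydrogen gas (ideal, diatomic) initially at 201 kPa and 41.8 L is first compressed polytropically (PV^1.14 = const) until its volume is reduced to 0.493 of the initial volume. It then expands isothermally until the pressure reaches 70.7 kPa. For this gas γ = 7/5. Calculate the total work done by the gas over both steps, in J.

10900 J

T₁ = P₁V₁/(nR) = 201×41.8/(5.19×8.314) = 195 K.
Step 1 — Polytropic n=1.14: T₂ = T₁(V₁/V₂)^(n−1) = 195×(2.03)^0.14 = 215 K; P₂ = P₁(V₁/V₂)^n = 450 kPa.
W = (P₁V₁−P₂V₂)/(n−1) = (201×41.8−450×20.6)/0.14 = -6250 J.
ΔU = nCvΔT = 5.19×20.8×(215−195) = 2190 J.
Q = ΔU + W = -4060 J.
State after step 1: P = 450 kPa, V = 20.6 L, T = 215 K.
Step 2 — Isothermal: T stays 215 K; PV = const ⇒ V₂ = 131 L, P₂ = 70.7 kPa.
ΔU = 0 (ideal gas, T constant).
W = nRT ln(V₂/V₁) = 5.19×8.314×215×ln(6.37) = 17200 J.
Q = ΔU + W = 17200 J.
Net over both steps: W = 10900 J, Q = 13100 J, ΔU = 2190 J.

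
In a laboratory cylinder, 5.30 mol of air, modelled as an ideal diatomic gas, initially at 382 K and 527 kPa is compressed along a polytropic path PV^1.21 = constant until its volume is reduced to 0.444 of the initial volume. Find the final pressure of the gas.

V₁ = nRT₁/P₁ = 5.30×8.314×382/527 = 31.9 L.
Polytropic n=1.21: T₂ = T₁(V₁/V₂)^(n−1) = 382×(2.25)^0.21 = 453 K; P₂ = P₁(V₁/V₂)^n = 1410 kPa.

1410 kPa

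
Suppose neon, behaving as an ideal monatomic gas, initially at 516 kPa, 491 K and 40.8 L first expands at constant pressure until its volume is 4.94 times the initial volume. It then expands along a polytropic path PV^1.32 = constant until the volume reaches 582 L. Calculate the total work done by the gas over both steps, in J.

176000 J

n = P₁V₁/(RT₁) = 516×40.8/(8.314×491) = 5.16 mol.
Step 1 — Isobaric: P stays 516 kPa; V/T = const ⇒ T₂ = 2430 K, V₂ = 202 L.
W = PΔV = 516×(202−40.8) kPa·L = 82900 J.
ΔU = nCvΔT = 5.16×12.5×(2430−491) = 124000 J.
Q = ΔU + W = nCpΔT = 207000 J.
State after step 1: P = 516 kPa, V = 202 L, T = 2430 K.
Step 2 — Polytropic n=1.32: T₂ = T₁(V₁/V₂)^(n−1) = 2430×(0.346)^0.32 = 1730 K; P₂ = P₁(V₁/V₂)^n = 127 kPa.
W = (P₁V₁−P₂V₂)/(n−1) = (516×202−127×582)/0.32 = 93500 J.
ΔU = nCvΔT = 5.16×12.5×(1730−2430) = -44900 J.
Q = ΔU + W = 48600 J.
Net over both steps: W = 176000 J, Q = 256000 J, ΔU = 79500 J.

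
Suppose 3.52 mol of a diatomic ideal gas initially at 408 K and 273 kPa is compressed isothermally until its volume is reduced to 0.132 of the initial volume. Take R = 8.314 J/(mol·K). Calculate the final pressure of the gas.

2070 kPa

V₁ = nRT₁/P₁ = 3.52×8.314×408/273 = 43.7 L.
Isothermal: T stays 408 K; PV = const ⇒ V₂ = 5.77 L, P₂ = 2070 kPa.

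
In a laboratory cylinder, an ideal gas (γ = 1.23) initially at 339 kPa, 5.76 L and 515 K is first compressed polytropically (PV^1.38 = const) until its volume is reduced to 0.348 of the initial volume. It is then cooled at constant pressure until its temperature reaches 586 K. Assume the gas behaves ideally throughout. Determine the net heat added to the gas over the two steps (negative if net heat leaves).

-2060 J

n = P₁V₁/(RT₁) = 339×5.76/(8.314×515) = 0.456 mol.
Step 1 — Polytropic n=1.38: T₂ = T₁(V₁/V₂)^(n−1) = 515×(2.87)^0.38 = 769 K; P₂ = P₁(V₁/V₂)^n = 1450 kPa.
W = (P₁V₁−P₂V₂)/(n−1) = (339×5.76−1450×2.00)/0.38 = -2540 J.
ΔU = nCvΔT = 0.456×36.1×(769−515) = 4190 J.
Q = ΔU + W = 1650 J.
State after step 1: P = 1450 kPa, V = 2.00 L, T = 769 K.
Step 2 — Isobaric: P stays 1450 kPa; V/T = const ⇒ T₂ = 586 K, V₂ = 1.53 L.
W = PΔV = 1450×(1.53−2.00) kPa·L = -694 J.
ΔU = nCvΔT = 0.456×36.1×(586−769) = -3020 J.
Q = ΔU + W = nCpΔT = -3710 J.
Net over both steps: W = -3230 J, Q = -2060 J, ΔU = 1170 J.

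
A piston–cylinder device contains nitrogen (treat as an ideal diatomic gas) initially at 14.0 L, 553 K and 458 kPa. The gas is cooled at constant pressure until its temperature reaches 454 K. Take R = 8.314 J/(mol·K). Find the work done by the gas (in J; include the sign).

-1150 J

n = P₁V₁/(RT₁) = 458×14.0/(8.314×553) = 1.39 mol.
Isobaric: P stays 458 kPa; V/T = const ⇒ T₂ = 454 K, V₂ = 11.5 L.
W = PΔV = 458×(11.5−14.0) kPa·L = -1150 J.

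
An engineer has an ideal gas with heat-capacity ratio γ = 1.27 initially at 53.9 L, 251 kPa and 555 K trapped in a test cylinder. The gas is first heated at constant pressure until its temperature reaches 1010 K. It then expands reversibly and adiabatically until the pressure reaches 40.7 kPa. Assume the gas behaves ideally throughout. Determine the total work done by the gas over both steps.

n = P₁V₁/(RT₁) = 251×53.9/(8.314×555) = 2.93 mol.
Step 1 — Isobaric: P stays 251 kPa; V/T = const ⇒ T₂ = 1010 K, V₂ = 98.1 L.
W = PΔV = 251×(98.1−53.9) kPa·L = 11100 J.
ΔU = nCvΔT = 2.93×30.8×(1010−555) = 41100 J.
Q = ΔU + W = nCpΔT = 52200 J.
State after step 1: P = 251 kPa, V = 98.1 L, T = 1010 K.
Step 2 — Adiabatic: T₂/T₁ = (P₂/P₁)^((γ−1)/γ) ⇒ T₂ = 1010×(0.162)^0.213 = 686 K; V₂ = 411 L.
ΔU = nCvΔT = 2.93×30.8×(686−1010) = -29200 J.
Q = 0 for an adiabatic process, so W = −ΔU = 29200 J.
Net over both steps: W = 40300 J, Q = 52200 J, ΔU = 11800 J.

40300 J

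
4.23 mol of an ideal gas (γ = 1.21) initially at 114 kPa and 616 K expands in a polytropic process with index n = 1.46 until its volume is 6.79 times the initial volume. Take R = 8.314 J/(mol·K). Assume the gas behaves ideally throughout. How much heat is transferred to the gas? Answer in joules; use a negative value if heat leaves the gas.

-32800 J

V₁ = nRT₁/P₁ = 4.23×8.314×616/114 = 190 L.
Polytropic n=1.46: T₂ = T₁(V₁/V₂)^(n−1) = 616×(0.147)^0.46 = 255 K; P₂ = P₁(V₁/V₂)^n = 6.96 kPa.
W = (P₁V₁−P₂V₂)/(n−1) = (114×190−6.96×1290)/0.46 = 27600 J.
ΔU = nCvΔT = 4.23×39.6×(255−616) = -60400 J.
Q = ΔU + W = -32800 J.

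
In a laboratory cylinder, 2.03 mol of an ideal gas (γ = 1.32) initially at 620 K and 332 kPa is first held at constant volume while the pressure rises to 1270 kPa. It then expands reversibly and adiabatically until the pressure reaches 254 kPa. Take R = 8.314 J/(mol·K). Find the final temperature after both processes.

V₁ = nRT₁/P₁ = 2.03×8.314×620/332 = 31.5 L.
Step 1 — Isochoric: V stays 31.5 L; P/T = const ⇒ T₂ = 2370 K, P₂ = 1270 kPa.
W = 0 (no volume change).
ΔU = nCvΔT = 2.03×26.0×(2370−620) = 92400 J.
Q = ΔU = 92400 J.
State after step 1: P = 1270 kPa, V = 31.5 L, T = 2370 K.
Step 2 — Adiabatic: T₂/T₁ = (P₂/P₁)^((γ−1)/γ) ⇒ T₂ = 2370×(0.200)^0.242 = 1610 K; V₂ = 107 L.
ΔU = nCvΔT = 2.03×26.0×(1610−2370) = -40400 J.
Q = 0 for an adiabatic process, so W = −ΔU = 40400 J.
Net over both steps: W = 40400 J, Q = 92400 J, ΔU = 52000 J.

1610 K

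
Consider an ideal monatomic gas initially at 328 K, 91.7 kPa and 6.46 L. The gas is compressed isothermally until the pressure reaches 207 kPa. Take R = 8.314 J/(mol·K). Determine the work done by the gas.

n = P₁V₁/(RT₁) = 91.7×6.46/(8.314×328) = 0.217 mol.
Isothermal: T stays 328 K; PV = const ⇒ V₂ = 2.86 L, P₂ = 207 kPa.
W = nRT ln(V₂/V₁) = 0.217×8.314×328×ln(0.443) = -482 J.

-482 J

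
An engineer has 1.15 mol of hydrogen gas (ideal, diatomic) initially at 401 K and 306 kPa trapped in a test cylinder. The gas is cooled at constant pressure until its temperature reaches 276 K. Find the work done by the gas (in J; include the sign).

V₁ = nRT₁/P₁ = 1.15×8.314×401/306 = 12.5 L.
Isobaric: P stays 306 kPa; V/T = const ⇒ T₂ = 276 K, V₂ = 8.62 L.
W = PΔV = 306×(8.62−12.5) kPa·L = -1200 J.

-1200 J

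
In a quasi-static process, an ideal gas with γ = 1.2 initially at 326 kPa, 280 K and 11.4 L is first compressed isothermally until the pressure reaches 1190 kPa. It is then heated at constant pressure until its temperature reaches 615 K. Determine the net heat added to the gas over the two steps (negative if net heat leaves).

n = P₁V₁/(RT₁) = 326×11.4/(8.314×280) = 1.60 mol.
Step 1 — Isothermal: T stays 280 K; PV = const ⇒ V₂ = 3.12 L, P₂ = 1190 kPa.
ΔU = 0 (ideal gas, T constant).
W = nRT ln(V₂/V₁) = 1.60×8.314×280×ln(0.274) = -4810 J.
Q = ΔU + W = -4810 J.
State after step 1: P = 1190 kPa, V = 3.12 L, T = 280 K.
Step 2 — Isobaric: P stays 1190 kPa; V/T = const ⇒ T₂ = 615 K, V₂ = 6.86 L.
W = PΔV = 1190×(6.86−3.12) kPa·L = 4450 J.
ΔU = nCvΔT = 1.60×41.6×(615−280) = 22200 J.
Q = ΔU + W = nCpΔT = 26700 J.
Net over both steps: W = -366 J, Q = 21900 J, ΔU = 22200 J.

21900 J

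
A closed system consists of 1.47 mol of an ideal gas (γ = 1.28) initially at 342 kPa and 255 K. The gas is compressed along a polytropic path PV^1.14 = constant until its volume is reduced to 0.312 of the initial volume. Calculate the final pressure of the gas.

1290 kPa

V₁ = nRT₁/P₁ = 1.47×8.314×255/342 = 9.11 L.
Polytropic n=1.14: T₂ = T₁(V₁/V₂)^(n−1) = 255×(3.21)^0.14 = 300 K; P₂ = P₁(V₁/V₂)^n = 1290 kPa.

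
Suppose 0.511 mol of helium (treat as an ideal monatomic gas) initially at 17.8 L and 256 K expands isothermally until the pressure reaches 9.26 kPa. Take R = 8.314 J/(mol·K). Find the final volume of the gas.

P₁ = nRT₁/V₁ = 0.511×8.314×256/17.8 = 61.1 kPa.
Isothermal: T stays 256 K; PV = const ⇒ V₂ = 117 L, P₂ = 9.26 kPa.

117 L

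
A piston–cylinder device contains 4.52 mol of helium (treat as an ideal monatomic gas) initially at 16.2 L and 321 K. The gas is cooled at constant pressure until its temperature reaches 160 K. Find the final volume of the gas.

P₁ = nRT₁/V₁ = 4.52×8.314×321/16.2 = 745 kPa.
Isobaric: P stays 745 kPa; V/T = const ⇒ T₂ = 160 K, V₂ = 8.07 L.

8.07 L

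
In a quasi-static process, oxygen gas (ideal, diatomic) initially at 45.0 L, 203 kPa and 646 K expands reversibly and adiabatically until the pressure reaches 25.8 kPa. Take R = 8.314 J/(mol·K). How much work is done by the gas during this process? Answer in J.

10200 J

n = P₁V₁/(RT₁) = 203×45.0/(8.314×646) = 1.70 mol.
Adiabatic: T₂/T₁ = (P₂/P₁)^((γ−1)/γ) ⇒ T₂ = 646×(0.127)^0.286 = 358 K; V₂ = 196 L.
ΔU = nCvΔT = 1.70×20.8×(358−646) = -10200 J.
Q = 0 for an adiabatic process, so W = −ΔU = 10200 J.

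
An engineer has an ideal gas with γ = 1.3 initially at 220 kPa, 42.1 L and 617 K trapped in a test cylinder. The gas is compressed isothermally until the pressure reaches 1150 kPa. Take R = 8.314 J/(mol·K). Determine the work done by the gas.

-15300 J

n = P₁V₁/(RT₁) = 220×42.1/(8.314×617) = 1.81 mol.
Isothermal: T stays 617 K; PV = const ⇒ V₂ = 8.05 L, P₂ = 1150 kPa.
W = nRT ln(V₂/V₁) = 1.81×8.314×617×ln(0.191) = -15300 J.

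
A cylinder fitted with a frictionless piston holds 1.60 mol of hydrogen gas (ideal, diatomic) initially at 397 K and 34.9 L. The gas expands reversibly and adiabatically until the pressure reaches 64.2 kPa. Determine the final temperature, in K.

311 K

P₁ = nRT₁/V₁ = 1.60×8.314×397/34.9 = 151 kPa.
Adiabatic: T₂/T₁ = (P₂/P₁)^((γ−1)/γ) ⇒ T₂ = 397×(0.424)^0.286 = 311 K; V₂ = 64.4 L.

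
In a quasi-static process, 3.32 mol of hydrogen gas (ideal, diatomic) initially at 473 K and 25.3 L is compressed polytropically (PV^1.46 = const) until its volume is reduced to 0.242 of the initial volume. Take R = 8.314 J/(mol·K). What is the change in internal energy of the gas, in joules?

P₁ = nRT₁/V₁ = 3.32×8.314×473/25.3 = 516 kPa.
Polytropic n=1.46: T₂ = T₁(V₁/V₂)^(n−1) = 473×(4.13)^0.46 = 908 K; P₂ = P₁(V₁/V₂)^n = 4100 kPa.
For an ideal gas ΔU = nCvΔT with Cv = (5/2)R = 20.8 J/(mol·K).
ΔU = 3.32×20.8×(908−473) = 30000 J.

30000 J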